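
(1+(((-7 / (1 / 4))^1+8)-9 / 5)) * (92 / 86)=-4784 / 215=-22.25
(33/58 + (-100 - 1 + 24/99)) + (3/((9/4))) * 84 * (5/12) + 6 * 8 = -3523/638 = -5.52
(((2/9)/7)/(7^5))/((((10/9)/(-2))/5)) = -2/117649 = -0.00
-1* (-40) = 40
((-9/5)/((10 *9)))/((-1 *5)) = 1/250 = 0.00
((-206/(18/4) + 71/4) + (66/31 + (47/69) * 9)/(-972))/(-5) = 1619179/288765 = 5.61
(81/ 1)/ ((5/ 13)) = 1053/ 5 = 210.60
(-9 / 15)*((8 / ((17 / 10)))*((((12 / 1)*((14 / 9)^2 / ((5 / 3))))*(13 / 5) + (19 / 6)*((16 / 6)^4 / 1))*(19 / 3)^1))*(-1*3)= 379387136 / 34425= 11020.69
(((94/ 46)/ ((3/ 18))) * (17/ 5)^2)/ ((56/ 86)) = 1752207/ 8050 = 217.67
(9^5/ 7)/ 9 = 6561/ 7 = 937.29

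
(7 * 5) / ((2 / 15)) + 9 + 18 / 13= 7095 / 26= 272.88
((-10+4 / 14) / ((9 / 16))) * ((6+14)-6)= -241.78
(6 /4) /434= 3 /868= 0.00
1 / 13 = 0.08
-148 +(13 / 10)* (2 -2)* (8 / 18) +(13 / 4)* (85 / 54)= -30863 / 216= -142.88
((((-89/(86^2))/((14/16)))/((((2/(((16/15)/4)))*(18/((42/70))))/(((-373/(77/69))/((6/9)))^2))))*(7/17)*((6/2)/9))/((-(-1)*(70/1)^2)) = -19650997347/45659732965000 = -0.00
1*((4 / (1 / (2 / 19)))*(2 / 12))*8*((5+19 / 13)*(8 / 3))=9.67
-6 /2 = -3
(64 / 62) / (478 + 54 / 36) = 64 / 29729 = 0.00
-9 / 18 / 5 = -1 / 10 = -0.10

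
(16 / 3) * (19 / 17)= 304 / 51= 5.96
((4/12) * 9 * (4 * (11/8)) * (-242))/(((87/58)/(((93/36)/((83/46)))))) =-949003/249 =-3811.26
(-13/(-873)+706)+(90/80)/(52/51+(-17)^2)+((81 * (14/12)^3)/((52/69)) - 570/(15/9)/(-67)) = 317357950222217/359898398496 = 881.80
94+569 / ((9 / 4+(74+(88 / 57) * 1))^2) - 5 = 89.09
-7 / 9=-0.78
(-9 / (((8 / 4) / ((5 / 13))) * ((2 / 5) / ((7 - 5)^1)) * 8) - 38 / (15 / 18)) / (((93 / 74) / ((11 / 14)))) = -6586481 / 225680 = -29.19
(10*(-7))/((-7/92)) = 920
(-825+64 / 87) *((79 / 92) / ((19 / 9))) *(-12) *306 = 15601875426 / 12673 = 1231111.45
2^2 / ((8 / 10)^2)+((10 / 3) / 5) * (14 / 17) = 1387 / 204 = 6.80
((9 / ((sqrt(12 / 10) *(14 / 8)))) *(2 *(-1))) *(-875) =1500 *sqrt(30) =8215.84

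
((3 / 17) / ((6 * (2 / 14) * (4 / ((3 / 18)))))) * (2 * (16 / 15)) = 14 / 765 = 0.02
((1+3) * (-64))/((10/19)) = -2432/5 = -486.40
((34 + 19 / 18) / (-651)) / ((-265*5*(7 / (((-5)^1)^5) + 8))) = 78875 / 15522002622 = 0.00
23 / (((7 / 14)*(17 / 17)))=46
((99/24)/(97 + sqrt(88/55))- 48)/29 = -6015401/3637528- 11 * sqrt(10)/1818764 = -1.65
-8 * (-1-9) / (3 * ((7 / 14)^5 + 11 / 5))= 12800 / 1071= 11.95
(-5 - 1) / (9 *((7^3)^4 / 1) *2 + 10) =-3 / 124571584814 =-0.00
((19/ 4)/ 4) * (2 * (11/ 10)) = 209/ 80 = 2.61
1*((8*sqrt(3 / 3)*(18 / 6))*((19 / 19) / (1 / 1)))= 24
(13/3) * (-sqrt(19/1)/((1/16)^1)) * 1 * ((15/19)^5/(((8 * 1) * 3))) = -3.86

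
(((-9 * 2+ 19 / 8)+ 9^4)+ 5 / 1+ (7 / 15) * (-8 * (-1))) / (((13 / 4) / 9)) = 2359479 / 130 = 18149.84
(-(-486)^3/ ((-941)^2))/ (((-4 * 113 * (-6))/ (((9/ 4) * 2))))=43046721/ 200118706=0.22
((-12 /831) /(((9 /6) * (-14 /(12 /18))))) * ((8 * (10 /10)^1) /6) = 32 /52353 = 0.00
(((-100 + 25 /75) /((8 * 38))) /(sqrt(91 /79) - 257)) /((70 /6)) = 13 * sqrt(7189) /2413790400 + 263939 /2413790400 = 0.00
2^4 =16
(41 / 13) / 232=41 / 3016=0.01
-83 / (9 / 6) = -166 / 3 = -55.33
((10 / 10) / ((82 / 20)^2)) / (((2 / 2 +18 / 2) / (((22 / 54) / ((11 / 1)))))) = 10 / 45387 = 0.00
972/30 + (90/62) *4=5922/155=38.21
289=289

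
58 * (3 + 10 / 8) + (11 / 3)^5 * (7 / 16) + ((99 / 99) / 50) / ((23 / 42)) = 1199387323 / 2235600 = 536.49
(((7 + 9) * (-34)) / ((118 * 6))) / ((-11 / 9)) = 408 / 649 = 0.63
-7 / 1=-7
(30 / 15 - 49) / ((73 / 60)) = -2820 / 73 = -38.63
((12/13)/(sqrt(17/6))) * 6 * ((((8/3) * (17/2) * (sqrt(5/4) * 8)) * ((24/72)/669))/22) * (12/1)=256 * sqrt(510)/31889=0.18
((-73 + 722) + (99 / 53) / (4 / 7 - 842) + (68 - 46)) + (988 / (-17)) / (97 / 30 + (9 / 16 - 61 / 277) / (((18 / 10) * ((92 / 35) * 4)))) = 63624573350619419 / 97415878522990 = 653.12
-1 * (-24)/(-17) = -24/17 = -1.41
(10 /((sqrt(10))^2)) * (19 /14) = 19 /14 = 1.36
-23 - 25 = -48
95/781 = 0.12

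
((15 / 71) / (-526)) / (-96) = 5 / 1195072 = 0.00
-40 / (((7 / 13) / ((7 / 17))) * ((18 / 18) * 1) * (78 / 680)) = -800 / 3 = -266.67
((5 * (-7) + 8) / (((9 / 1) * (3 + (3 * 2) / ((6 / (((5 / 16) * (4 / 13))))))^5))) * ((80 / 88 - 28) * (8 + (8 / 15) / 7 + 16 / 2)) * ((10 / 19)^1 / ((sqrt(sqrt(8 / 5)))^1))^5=1195323456204800000 * 10^(1 / 4) / 20624722317071126023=0.10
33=33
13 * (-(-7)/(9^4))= 91/6561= 0.01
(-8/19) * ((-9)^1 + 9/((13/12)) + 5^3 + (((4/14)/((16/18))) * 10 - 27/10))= -52.56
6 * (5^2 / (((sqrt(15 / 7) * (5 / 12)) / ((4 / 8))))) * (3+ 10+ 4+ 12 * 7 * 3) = 3228 * sqrt(105) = 33077.16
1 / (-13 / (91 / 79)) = -7 / 79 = -0.09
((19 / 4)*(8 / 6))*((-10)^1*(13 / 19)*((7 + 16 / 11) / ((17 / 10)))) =-40300 / 187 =-215.51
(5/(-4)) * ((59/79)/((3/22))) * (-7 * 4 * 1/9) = 45430/2133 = 21.30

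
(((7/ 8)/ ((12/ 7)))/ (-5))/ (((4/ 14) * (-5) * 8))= 343/ 38400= 0.01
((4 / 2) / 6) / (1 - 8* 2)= -1 / 45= -0.02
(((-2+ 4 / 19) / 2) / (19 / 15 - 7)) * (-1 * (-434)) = 55335 / 817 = 67.73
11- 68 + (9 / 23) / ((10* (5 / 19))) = -65379 / 1150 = -56.85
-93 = -93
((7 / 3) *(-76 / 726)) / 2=-133 / 1089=-0.12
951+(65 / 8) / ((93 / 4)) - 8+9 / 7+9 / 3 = 1233821 / 1302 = 947.64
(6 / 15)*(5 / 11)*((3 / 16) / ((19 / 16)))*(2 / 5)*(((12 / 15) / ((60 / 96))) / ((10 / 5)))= 192 / 26125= 0.01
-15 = -15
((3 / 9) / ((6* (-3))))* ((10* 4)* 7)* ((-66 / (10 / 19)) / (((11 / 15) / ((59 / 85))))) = 31388 / 51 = 615.45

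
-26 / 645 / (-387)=26 / 249615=0.00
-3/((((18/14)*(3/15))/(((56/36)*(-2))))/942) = 34191.11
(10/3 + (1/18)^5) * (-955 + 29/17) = -17012413261/5353776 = -3177.65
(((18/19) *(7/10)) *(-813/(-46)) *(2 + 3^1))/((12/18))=153657/1748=87.90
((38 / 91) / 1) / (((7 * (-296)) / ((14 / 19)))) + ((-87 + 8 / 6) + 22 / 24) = -1141415 / 13468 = -84.75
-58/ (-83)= 58/ 83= 0.70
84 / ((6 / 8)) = 112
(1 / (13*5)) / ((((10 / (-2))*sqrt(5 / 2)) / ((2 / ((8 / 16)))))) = -4*sqrt(10) / 1625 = -0.01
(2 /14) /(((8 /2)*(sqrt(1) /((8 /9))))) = 2 /63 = 0.03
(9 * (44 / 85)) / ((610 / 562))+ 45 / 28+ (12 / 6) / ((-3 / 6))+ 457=333115053 / 725900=458.90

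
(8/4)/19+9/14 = 199/266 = 0.75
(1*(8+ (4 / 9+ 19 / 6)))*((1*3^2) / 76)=11 / 8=1.38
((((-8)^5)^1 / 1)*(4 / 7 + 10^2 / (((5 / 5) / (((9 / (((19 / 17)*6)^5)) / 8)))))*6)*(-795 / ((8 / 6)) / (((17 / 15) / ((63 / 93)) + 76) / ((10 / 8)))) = 66258243139608000 / 60582714233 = 1093682.31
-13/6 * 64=-416/3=-138.67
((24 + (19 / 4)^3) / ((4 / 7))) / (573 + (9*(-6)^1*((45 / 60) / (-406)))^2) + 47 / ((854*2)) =48046592453 / 112226196432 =0.43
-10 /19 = -0.53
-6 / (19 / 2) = -12 / 19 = -0.63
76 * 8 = 608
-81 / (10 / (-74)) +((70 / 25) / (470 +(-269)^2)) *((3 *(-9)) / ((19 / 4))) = 1382404707 / 2306315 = 599.40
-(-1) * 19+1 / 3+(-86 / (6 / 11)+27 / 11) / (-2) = 3199 / 33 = 96.94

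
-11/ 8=-1.38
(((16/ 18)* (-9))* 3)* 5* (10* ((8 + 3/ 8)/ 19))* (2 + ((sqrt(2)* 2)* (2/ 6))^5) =-20100/ 19 - 428800* sqrt(2)/ 1539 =-1451.93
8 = 8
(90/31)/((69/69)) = 90/31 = 2.90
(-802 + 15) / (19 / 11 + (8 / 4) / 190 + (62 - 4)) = -822415 / 62426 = -13.17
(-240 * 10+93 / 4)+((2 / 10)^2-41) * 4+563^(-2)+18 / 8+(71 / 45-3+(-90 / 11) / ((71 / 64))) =-283747932975127 / 111398755050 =-2547.14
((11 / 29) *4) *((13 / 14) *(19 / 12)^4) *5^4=11647439375 / 2104704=5534.00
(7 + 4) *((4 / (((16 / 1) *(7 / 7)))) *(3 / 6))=11 / 8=1.38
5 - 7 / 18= 83 / 18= 4.61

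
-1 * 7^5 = -16807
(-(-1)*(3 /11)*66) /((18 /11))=11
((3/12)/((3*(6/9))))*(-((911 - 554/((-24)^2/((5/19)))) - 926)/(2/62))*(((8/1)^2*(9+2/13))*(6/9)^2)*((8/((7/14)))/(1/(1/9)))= 4926438160/180063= 27359.53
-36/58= -18/29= -0.62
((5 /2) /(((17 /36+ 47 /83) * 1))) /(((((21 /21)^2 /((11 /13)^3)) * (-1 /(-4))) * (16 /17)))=84511845 /13634582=6.20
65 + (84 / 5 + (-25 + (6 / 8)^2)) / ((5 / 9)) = 20501 / 400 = 51.25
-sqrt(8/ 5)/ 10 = -sqrt(10)/ 25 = -0.13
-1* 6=-6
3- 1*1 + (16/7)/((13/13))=30/7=4.29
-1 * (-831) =831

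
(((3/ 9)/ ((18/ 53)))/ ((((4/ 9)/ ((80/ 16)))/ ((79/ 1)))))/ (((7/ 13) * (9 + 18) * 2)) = 272155/ 9072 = 30.00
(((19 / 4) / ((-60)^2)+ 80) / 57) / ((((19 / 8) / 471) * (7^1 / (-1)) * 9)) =-180866983 / 40937400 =-4.42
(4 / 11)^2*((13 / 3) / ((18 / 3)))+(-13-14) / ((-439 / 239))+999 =484665902 / 478071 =1013.79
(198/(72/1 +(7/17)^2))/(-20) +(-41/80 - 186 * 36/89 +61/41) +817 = 904277870267/1217715088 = 742.60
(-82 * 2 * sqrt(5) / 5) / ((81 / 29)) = -4756 * sqrt(5) / 405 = -26.26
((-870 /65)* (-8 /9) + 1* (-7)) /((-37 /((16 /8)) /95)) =-36290 /1443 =-25.15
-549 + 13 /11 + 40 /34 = -102222 /187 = -546.64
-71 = -71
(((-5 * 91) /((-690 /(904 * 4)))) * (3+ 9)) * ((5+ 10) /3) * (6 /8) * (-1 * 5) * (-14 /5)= 34550880 /23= 1502212.17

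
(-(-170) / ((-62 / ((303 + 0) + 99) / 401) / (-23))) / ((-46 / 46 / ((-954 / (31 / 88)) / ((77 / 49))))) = 16836568791840 / 961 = 17519842655.40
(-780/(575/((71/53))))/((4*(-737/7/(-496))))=-2.14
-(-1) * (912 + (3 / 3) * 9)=921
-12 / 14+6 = 36 / 7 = 5.14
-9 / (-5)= 9 / 5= 1.80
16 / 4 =4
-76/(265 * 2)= -38/265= -0.14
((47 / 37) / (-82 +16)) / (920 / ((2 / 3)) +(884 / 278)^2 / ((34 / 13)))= -908087 / 65293409676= -0.00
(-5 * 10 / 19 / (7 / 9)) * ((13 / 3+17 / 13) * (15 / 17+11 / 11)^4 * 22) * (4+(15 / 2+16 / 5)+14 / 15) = -1700161126400 / 20629687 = -82413.33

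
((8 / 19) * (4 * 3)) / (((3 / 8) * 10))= 128 / 95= 1.35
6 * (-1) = -6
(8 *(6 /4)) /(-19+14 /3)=-36 /43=-0.84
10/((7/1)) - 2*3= -32/7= -4.57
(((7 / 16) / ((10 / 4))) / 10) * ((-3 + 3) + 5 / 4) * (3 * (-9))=-189 / 320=-0.59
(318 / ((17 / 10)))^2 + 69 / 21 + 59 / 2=141706251 / 4046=35023.79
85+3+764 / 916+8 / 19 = 388349 / 4351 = 89.26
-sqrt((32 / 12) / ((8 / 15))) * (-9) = 20.12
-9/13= -0.69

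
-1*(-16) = 16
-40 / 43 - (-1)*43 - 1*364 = -321.93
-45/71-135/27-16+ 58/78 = -57845/2769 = -20.89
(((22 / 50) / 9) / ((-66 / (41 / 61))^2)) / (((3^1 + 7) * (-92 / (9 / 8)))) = -1681 / 271126944000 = -0.00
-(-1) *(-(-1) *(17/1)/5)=17/5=3.40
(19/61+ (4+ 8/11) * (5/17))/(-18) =-2157/22814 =-0.09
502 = 502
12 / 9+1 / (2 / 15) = 53 / 6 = 8.83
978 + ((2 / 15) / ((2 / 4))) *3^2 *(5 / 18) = 2936 / 3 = 978.67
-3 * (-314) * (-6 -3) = -8478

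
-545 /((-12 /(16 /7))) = 2180 /21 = 103.81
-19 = -19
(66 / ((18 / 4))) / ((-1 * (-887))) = 44 / 2661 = 0.02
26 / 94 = 0.28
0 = 0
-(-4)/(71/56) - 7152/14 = -252328/497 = -507.70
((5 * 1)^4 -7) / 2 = 309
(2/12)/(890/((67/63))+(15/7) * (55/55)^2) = 469/2360970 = 0.00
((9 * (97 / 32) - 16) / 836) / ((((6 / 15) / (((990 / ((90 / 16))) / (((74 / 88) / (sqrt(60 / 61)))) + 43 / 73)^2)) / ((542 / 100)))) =2435477 * sqrt(915) / 1647610 + 98731116507373369 / 12531748021760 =7923.19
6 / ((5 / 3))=18 / 5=3.60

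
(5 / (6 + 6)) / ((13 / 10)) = 0.32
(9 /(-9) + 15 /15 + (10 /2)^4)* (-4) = -2500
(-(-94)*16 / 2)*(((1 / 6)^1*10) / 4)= 940 / 3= 313.33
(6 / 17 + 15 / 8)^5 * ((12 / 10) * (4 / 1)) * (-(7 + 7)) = -53633042856603 / 14539335680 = -3688.82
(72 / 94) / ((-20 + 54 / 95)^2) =81225 / 40040663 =0.00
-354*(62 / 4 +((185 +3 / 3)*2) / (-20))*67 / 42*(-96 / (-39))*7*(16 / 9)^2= 501936128 / 5265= 95334.50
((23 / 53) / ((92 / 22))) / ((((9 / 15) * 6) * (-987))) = -0.00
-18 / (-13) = 18 / 13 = 1.38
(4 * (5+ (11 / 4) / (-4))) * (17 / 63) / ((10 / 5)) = 391 / 168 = 2.33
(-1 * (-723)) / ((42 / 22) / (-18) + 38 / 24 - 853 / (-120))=954360 / 11333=84.21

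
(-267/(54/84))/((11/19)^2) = -449806/363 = -1239.13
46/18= 23/9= 2.56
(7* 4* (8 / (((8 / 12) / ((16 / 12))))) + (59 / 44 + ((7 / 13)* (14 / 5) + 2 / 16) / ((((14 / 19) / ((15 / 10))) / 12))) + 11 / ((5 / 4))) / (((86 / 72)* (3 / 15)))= 179468379 / 86086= 2084.76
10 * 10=100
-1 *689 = -689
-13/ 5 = -2.60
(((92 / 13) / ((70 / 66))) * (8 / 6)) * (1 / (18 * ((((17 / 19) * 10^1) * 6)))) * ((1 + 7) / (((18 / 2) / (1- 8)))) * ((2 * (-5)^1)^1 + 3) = 538384 / 1342575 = 0.40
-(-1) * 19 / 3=19 / 3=6.33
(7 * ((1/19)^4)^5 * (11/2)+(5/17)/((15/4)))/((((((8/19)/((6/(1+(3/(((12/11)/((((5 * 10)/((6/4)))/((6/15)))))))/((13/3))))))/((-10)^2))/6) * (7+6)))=0.96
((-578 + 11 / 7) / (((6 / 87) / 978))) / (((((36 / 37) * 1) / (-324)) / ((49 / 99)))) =14820066765 / 11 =1347278796.82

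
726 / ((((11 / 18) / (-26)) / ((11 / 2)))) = -169884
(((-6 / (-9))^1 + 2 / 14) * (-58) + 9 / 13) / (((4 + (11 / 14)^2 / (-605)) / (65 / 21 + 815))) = -9463.70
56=56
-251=-251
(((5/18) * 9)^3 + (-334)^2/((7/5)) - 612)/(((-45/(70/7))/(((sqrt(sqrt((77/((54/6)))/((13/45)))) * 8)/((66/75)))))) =-36907025 * 13^(3/4) * 385^(1/4)/3003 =-372714.60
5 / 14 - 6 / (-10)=67 / 70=0.96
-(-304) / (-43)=-7.07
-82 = -82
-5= -5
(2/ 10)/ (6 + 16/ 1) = 1/ 110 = 0.01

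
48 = 48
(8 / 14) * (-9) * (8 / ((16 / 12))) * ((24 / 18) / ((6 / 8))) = -384 / 7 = -54.86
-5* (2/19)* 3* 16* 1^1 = -480/19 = -25.26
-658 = -658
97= 97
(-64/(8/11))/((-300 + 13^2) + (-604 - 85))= 22/205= 0.11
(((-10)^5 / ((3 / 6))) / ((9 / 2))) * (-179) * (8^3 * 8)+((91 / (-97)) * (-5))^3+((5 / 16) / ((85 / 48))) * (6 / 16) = 36402154016631089513 / 1117111752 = 32585955658.83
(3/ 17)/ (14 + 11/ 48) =0.01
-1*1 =-1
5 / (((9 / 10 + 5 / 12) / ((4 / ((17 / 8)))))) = 9600 / 1343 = 7.15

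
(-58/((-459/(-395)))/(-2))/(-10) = -2291/918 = -2.50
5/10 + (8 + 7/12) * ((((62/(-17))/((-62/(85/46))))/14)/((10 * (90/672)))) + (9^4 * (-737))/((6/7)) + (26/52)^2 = -23355253999/4140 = -5641365.70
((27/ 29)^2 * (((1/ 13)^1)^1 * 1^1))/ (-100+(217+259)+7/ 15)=10935/ 61738651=0.00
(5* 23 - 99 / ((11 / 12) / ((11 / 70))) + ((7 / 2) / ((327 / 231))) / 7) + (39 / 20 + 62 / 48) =9304643 / 91560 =101.62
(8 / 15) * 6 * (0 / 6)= 0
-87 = -87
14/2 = 7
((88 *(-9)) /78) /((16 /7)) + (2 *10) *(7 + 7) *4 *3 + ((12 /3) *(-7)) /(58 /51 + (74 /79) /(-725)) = 35920762479 /10784072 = 3330.91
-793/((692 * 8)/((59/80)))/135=-46787/59788800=-0.00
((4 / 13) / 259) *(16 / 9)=64 / 30303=0.00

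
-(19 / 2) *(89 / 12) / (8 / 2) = -1691 / 96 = -17.61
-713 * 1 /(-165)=713 /165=4.32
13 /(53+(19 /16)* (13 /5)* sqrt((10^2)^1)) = 0.15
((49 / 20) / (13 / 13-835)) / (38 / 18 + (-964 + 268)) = 147 / 34722200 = 0.00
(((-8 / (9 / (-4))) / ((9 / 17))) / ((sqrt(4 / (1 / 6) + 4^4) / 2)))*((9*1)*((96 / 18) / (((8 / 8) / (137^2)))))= 81682688*sqrt(70) / 945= 723181.37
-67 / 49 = -1.37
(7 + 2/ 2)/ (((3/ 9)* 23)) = 24/ 23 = 1.04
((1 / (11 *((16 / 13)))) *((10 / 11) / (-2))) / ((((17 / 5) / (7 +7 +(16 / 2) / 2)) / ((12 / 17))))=-8775 / 69938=-0.13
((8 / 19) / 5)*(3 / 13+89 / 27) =9904 / 33345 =0.30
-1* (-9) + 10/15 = 29/3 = 9.67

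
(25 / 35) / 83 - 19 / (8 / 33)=-364247 / 4648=-78.37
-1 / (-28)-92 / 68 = -627 / 476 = -1.32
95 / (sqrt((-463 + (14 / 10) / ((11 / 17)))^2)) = 275 / 1334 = 0.21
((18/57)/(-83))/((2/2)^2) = -0.00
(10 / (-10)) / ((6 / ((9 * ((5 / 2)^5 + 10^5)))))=-9609375 / 64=-150146.48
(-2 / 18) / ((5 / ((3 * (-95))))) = 19 / 3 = 6.33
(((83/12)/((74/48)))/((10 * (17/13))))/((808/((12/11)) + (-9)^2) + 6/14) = 21/50320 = 0.00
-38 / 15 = -2.53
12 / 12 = 1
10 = 10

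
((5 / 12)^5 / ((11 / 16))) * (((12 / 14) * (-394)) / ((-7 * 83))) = 615625 / 57979152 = 0.01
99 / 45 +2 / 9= 109 / 45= 2.42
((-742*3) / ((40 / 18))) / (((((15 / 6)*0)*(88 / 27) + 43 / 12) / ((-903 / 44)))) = 631071 / 110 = 5737.01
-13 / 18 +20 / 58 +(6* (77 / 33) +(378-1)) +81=471.62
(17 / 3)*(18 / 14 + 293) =35020 / 21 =1667.62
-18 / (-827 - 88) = 6 / 305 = 0.02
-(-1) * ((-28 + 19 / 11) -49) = -828 / 11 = -75.27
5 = 5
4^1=4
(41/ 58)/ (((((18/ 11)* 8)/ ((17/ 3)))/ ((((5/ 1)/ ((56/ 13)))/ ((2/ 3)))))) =498355/ 935424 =0.53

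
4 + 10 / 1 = 14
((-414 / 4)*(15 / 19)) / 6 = -1035 / 76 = -13.62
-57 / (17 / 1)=-57 / 17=-3.35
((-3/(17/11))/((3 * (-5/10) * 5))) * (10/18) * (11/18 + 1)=319/1377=0.23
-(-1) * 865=865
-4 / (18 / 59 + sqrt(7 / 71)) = -6.46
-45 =-45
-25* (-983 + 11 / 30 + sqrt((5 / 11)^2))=1620595 / 66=24554.47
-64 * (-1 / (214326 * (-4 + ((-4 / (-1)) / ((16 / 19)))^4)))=8192 / 13855854411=0.00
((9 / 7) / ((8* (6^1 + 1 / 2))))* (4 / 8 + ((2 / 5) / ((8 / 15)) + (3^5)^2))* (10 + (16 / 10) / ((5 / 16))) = 57396843 / 2600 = 22075.71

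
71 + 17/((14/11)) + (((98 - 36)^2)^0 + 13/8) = 4871/56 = 86.98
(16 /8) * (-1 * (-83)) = 166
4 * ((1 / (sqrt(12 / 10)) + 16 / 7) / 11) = 2 * sqrt(30) / 33 + 64 / 77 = 1.16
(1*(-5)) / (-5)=1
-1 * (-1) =1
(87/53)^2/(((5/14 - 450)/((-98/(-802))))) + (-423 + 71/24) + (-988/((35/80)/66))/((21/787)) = -46581137092689615119/8338715714280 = -5586128.45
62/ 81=0.77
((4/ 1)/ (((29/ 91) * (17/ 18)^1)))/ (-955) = -6552/ 470815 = -0.01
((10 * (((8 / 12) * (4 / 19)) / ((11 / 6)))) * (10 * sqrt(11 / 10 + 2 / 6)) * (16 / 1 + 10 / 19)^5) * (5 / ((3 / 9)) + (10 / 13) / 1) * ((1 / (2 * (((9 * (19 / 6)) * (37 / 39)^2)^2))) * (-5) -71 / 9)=-4811756444040881500923827200 * sqrt(1290) / 122895365492479183461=-1406251459.65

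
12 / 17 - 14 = -226 / 17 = -13.29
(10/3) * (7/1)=70/3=23.33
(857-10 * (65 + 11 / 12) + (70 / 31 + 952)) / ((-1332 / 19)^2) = 77358329 / 330005664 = 0.23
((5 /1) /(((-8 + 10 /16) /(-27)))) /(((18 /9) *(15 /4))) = 144 /59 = 2.44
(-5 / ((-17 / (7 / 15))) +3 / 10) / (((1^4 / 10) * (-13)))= -223 / 663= -0.34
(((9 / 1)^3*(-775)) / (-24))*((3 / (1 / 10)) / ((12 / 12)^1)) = 2824875 / 4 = 706218.75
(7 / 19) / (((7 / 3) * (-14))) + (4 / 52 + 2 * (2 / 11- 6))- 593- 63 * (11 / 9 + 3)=-33114769 / 38038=-870.57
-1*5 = -5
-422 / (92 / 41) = -8651 / 46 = -188.07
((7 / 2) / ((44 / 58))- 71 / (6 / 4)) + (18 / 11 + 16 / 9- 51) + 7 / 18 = -1079 / 12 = -89.92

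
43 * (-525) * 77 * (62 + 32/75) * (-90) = 9766324260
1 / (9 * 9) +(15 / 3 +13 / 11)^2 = 374665 / 9801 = 38.23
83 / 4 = 20.75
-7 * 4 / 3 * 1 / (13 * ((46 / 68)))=-952 / 897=-1.06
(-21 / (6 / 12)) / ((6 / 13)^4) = -199927 / 216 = -925.59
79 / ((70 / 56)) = 316 / 5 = 63.20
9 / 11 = 0.82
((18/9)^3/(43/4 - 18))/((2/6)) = -96/29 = -3.31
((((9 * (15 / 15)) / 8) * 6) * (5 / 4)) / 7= 135 / 112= 1.21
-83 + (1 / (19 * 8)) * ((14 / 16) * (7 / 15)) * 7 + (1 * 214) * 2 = 6293143 / 18240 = 345.02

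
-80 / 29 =-2.76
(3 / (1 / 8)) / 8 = 3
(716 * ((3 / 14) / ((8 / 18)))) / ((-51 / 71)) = -114381 / 238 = -480.59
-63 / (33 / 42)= -882 / 11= -80.18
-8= -8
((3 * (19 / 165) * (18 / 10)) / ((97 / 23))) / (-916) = -3933 / 24434300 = -0.00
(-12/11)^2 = 144/121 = 1.19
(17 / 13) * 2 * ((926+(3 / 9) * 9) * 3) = 94758 / 13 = 7289.08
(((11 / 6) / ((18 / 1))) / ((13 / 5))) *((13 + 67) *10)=11000 / 351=31.34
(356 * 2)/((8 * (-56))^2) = 89/25088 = 0.00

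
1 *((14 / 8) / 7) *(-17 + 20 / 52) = -54 / 13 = -4.15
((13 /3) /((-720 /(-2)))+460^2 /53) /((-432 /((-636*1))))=228528689 /38880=5877.80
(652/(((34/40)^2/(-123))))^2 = 1029023746560000/83521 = 12320539104.66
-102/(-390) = 17/65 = 0.26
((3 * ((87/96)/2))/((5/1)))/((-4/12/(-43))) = 11223/320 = 35.07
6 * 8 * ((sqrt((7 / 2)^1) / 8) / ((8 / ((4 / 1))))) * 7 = 21 * sqrt(14) / 2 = 39.29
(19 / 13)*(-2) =-38 / 13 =-2.92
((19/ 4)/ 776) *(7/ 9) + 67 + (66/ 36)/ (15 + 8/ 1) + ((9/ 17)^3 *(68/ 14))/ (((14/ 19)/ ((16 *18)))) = 3173491536275/ 9098839008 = 348.78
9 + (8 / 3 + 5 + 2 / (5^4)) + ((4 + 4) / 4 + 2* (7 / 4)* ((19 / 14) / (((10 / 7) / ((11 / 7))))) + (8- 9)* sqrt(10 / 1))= 20.73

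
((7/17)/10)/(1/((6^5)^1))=27216/85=320.19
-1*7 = -7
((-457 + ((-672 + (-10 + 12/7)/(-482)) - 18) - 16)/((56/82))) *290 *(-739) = 4309775814480/11809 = 364956881.57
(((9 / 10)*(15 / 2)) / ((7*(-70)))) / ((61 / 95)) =-513 / 23912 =-0.02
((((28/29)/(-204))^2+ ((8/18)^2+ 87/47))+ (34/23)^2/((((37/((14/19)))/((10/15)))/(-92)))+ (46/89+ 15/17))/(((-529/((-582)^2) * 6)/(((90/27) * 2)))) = -390224270328414542120/704377630206953127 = -554.00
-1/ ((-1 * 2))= 1/ 2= 0.50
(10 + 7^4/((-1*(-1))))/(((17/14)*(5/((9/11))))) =303786/935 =324.90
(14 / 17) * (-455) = -6370 / 17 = -374.71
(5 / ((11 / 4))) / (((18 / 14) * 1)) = 140 / 99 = 1.41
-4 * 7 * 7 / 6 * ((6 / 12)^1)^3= -49 / 12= -4.08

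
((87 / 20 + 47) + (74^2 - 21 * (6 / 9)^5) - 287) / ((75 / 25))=8484887 / 4860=1745.86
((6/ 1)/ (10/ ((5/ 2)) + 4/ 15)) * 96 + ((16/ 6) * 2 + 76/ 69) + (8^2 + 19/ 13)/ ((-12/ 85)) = -1156237/ 3588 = -322.25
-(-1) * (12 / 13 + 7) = 103 / 13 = 7.92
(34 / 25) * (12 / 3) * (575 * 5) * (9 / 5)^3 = 91212.48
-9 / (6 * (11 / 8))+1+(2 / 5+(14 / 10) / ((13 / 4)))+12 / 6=1959 / 715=2.74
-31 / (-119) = 31 / 119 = 0.26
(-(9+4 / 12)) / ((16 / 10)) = -35 / 6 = -5.83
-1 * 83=-83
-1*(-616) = 616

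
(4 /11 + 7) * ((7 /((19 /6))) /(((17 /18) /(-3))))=-183708 /3553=-51.71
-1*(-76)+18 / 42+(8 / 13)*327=25267 / 91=277.66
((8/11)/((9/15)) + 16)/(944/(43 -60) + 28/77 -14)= -4828/19401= -0.25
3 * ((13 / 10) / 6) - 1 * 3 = -47 / 20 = -2.35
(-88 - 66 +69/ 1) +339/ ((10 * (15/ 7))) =-3459/ 50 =-69.18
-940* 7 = -6580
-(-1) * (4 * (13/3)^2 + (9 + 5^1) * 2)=928/9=103.11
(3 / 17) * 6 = 18 / 17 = 1.06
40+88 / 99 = 368 / 9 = 40.89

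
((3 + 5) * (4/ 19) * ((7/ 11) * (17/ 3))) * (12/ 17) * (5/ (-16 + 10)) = -2240/ 627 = -3.57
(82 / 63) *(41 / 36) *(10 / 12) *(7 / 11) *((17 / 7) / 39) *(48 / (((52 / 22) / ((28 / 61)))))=1143080 / 2505087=0.46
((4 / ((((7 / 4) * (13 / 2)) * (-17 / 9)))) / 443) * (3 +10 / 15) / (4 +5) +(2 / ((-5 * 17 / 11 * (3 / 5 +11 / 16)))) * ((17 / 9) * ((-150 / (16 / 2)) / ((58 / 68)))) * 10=83.47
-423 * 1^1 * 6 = -2538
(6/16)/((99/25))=25/264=0.09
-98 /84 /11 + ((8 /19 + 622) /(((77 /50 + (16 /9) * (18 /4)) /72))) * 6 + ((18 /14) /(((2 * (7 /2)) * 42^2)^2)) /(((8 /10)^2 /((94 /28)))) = 8293482981498699443 /294251676719616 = 28185.00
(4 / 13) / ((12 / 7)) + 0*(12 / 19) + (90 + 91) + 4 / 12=7079 / 39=181.51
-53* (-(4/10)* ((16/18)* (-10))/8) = -212/9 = -23.56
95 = 95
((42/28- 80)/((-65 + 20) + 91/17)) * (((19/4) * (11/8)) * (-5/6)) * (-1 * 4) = 43.11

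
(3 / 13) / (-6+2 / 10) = -0.04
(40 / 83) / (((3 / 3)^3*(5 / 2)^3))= 64 / 2075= 0.03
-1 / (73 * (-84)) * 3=1 / 2044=0.00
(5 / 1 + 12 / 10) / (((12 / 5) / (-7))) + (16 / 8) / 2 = -205 / 12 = -17.08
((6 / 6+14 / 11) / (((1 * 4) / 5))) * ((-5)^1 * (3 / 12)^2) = -0.89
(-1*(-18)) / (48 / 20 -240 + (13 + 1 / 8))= -240 / 2993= -0.08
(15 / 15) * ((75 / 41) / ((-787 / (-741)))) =55575 / 32267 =1.72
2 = 2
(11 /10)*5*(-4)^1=-22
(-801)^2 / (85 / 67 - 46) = -530707 / 37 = -14343.43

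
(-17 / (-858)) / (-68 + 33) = -17 / 30030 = -0.00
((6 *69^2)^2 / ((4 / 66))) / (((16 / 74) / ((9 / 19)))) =2241800934021 / 76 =29497380710.80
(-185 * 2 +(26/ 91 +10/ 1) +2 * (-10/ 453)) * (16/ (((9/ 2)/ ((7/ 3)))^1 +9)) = -36505408/ 69309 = -526.71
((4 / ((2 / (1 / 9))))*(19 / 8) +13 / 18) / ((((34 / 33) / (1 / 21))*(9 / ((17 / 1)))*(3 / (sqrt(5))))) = 55*sqrt(5) / 1512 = 0.08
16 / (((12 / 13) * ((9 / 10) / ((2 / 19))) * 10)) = 104 / 513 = 0.20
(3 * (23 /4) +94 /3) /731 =583 /8772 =0.07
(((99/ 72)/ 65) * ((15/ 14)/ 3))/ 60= 11/ 87360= 0.00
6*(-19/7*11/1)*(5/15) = -418/7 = -59.71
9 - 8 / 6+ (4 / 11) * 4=301 / 33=9.12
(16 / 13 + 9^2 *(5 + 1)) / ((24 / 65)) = 15835 / 12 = 1319.58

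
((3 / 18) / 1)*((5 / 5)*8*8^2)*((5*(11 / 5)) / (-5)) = -2816 / 15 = -187.73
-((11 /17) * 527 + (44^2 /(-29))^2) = -4034877 /841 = -4797.71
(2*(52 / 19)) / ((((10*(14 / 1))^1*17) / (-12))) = -312 / 11305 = -0.03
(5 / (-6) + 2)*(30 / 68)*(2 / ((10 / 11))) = 77 / 68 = 1.13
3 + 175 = 178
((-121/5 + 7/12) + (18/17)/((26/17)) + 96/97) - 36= -4383337/75660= -57.93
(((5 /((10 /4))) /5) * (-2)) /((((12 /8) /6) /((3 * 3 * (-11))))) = 1584 /5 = 316.80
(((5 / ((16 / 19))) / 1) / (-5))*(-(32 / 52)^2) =76 / 169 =0.45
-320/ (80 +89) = -320/ 169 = -1.89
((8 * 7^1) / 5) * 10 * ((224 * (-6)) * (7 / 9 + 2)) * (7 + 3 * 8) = -38886400 / 3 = -12962133.33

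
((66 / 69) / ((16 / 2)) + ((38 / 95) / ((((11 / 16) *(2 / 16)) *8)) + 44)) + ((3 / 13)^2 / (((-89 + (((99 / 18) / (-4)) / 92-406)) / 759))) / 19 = 198787055719 / 4447427660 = 44.70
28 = 28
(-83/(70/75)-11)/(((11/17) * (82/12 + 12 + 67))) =-71349/39655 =-1.80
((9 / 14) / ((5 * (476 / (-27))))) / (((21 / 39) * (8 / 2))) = -3159 / 932960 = -0.00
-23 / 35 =-0.66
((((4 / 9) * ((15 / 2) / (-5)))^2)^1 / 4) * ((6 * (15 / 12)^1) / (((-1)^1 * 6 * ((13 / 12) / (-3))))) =5 / 13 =0.38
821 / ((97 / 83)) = 68143 / 97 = 702.51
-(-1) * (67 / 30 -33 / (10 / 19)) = -907 / 15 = -60.47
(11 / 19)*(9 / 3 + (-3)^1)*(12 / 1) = 0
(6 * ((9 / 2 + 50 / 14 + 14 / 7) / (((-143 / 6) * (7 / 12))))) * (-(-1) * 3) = -91368 / 7007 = -13.04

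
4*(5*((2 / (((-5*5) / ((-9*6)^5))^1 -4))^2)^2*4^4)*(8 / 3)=9710327383019379275902659152701418373120 / 11379289282411567622050070520894451681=853.33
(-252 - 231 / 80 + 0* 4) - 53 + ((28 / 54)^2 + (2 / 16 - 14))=-18749509 / 58320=-321.49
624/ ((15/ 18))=3744/ 5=748.80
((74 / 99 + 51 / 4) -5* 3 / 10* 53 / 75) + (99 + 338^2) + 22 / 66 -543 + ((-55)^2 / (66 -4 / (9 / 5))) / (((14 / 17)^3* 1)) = 444003228808159 / 3898263600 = 113897.69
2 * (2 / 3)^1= 4 / 3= 1.33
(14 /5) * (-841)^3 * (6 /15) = -16655052988 /25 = -666202119.52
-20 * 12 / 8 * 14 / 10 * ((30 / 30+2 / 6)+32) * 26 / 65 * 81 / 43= -45360 / 43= -1054.88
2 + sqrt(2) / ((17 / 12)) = 12*sqrt(2) / 17 + 2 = 3.00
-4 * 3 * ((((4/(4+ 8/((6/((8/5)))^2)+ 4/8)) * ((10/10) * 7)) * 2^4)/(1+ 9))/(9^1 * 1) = -26880/2281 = -11.78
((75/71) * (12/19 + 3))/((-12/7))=-12075/5396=-2.24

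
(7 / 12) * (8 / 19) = 14 / 57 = 0.25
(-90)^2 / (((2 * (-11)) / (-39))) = 157950 / 11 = 14359.09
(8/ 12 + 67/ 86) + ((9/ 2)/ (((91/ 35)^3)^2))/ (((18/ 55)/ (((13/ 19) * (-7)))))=4486691357/ 3640156572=1.23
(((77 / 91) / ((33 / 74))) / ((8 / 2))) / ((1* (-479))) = -37 / 37362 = -0.00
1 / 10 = 0.10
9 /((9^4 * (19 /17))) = 0.00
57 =57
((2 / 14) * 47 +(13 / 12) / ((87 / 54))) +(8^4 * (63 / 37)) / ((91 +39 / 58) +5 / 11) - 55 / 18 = 317996246885 / 3973266423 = 80.03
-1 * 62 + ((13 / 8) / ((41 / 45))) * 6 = -8413 / 164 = -51.30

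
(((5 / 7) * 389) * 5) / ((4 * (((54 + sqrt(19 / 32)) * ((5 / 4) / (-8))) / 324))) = -8711608320 / 653051 + 20165760 * sqrt(38) / 653051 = -13149.51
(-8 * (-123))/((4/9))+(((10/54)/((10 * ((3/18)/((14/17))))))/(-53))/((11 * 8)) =789946337/356796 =2214.00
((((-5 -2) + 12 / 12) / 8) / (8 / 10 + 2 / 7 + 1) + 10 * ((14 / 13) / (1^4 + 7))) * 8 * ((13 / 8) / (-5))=-749 / 292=-2.57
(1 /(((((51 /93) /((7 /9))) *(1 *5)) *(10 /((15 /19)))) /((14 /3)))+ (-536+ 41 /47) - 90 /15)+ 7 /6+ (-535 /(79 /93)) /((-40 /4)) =-476.88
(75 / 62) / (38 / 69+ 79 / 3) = 1035 / 23002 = 0.04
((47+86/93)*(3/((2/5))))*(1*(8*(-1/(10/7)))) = -62398/31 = -2012.84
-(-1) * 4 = 4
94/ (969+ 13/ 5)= 235/ 2429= 0.10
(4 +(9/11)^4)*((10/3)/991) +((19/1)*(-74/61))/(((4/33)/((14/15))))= -2355998918533/13275946365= -177.46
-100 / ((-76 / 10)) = 250 / 19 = 13.16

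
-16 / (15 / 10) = -32 / 3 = -10.67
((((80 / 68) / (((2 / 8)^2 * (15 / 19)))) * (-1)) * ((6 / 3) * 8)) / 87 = -19456 / 4437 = -4.38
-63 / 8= -7.88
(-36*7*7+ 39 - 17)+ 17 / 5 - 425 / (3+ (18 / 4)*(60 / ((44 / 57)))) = -67513123 / 38805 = -1739.80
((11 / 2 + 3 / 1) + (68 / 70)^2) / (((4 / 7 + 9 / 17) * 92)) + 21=88975529 / 4218200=21.09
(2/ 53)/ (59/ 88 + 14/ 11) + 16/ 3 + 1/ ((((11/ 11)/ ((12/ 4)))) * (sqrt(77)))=3 * sqrt(77)/ 77 + 48512/ 9063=5.69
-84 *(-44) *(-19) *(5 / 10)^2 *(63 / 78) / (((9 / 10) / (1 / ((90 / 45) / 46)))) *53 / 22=-11348890 / 13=-872991.54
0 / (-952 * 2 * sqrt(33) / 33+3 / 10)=0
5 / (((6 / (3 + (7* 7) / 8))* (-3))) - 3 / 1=-797 / 144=-5.53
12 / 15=4 / 5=0.80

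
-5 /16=-0.31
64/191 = 0.34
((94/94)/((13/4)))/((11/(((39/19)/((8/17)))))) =51/418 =0.12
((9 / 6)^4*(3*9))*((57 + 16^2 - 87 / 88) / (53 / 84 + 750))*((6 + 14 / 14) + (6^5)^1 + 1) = 1226970162747 / 2774332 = 442257.87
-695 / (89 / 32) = -22240 / 89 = -249.89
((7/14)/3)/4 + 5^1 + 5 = 241/24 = 10.04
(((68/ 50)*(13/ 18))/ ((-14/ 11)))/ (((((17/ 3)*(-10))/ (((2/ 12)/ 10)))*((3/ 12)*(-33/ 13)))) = -0.00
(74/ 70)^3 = 50653/ 42875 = 1.18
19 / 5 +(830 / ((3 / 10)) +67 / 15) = 41624 / 15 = 2774.93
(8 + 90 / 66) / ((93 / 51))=1751 / 341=5.13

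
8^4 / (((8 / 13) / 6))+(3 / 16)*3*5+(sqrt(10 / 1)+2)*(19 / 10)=19*sqrt(10) / 10+3195409 / 80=39948.62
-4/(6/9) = -6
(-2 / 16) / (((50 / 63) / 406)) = -12789 / 200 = -63.94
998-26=972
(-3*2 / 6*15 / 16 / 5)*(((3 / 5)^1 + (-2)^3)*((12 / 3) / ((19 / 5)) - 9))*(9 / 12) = -50283 / 6080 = -8.27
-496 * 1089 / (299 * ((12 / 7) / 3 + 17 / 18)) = -68058144 / 57109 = -1191.72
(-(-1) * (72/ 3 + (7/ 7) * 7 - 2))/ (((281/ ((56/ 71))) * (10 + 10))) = 406/ 99755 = 0.00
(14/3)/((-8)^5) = -7/49152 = -0.00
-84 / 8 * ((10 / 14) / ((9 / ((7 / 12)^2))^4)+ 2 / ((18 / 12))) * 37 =-974224354529657 / 1880739938304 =-518.00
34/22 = 17/11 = 1.55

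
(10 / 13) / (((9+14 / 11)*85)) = 22 / 24973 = 0.00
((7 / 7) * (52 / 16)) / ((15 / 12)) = 13 / 5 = 2.60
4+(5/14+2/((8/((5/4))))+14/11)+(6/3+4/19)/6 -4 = 54091/23408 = 2.31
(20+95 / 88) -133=-9849 / 88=-111.92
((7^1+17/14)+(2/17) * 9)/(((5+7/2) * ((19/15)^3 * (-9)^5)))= -275875/30346280559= -0.00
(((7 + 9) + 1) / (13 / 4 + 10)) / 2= 34 / 53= 0.64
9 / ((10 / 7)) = 63 / 10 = 6.30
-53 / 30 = -1.77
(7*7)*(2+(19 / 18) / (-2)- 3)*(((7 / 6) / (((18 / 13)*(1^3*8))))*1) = -245245 / 31104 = -7.88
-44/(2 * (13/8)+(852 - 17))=-176/3353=-0.05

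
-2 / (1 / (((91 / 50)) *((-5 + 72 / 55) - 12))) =78533 / 1375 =57.11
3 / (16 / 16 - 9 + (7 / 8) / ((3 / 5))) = -72 / 157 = -0.46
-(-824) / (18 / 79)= 32548 / 9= 3616.44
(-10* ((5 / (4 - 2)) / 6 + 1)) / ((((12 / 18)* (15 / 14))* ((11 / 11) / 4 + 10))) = -238 / 123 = -1.93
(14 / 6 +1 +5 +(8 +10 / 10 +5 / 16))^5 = 435930295269007 / 254803968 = 1710845.79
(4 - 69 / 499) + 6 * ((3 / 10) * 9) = 50054 / 2495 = 20.06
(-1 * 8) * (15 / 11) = -120 / 11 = -10.91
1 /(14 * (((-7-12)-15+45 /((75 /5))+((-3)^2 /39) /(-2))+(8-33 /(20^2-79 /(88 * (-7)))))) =-3204227 /1040636849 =-0.00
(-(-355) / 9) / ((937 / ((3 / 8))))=355 / 22488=0.02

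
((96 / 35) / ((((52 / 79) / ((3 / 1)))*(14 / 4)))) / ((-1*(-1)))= 11376 / 3185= 3.57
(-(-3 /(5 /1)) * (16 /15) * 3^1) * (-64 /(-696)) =128 /725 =0.18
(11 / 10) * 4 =22 / 5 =4.40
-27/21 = -9/7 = -1.29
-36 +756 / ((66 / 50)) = 5904 / 11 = 536.73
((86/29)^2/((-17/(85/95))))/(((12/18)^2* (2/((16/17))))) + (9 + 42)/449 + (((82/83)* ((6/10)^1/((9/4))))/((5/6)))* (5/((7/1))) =-53388756703/354316188835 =-0.15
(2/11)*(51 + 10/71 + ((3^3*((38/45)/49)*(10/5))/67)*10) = 23905898/2564023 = 9.32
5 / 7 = 0.71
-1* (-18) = 18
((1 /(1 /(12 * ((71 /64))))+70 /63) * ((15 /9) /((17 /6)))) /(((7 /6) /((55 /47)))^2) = 31414625 /3680194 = 8.54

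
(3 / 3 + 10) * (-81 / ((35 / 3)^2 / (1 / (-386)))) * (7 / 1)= 8019 / 67550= 0.12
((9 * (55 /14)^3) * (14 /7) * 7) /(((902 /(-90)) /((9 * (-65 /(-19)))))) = -23469.98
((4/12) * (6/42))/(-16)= -1/336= -0.00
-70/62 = -35/31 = -1.13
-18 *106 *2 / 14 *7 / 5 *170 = -64872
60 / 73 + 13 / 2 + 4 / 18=9913 / 1314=7.54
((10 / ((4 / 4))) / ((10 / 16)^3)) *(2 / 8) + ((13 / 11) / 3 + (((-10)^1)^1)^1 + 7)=6298 / 825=7.63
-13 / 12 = -1.08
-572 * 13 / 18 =-3718 / 9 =-413.11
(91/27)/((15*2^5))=0.01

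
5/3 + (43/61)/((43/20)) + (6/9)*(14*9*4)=61853/183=337.99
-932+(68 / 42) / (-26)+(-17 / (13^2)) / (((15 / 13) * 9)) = -880808 / 945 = -932.07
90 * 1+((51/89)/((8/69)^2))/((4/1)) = 2293371/22784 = 100.66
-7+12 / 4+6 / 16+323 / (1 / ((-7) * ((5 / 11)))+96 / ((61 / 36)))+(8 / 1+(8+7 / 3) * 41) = 65909443 / 151944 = 433.77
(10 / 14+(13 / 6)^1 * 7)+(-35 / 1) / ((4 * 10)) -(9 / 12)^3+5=26321 / 1344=19.58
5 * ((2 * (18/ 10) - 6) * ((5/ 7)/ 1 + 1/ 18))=-194/ 21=-9.24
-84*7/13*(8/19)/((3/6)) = -9408/247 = -38.09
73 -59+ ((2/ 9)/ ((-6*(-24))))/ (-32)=290303/ 20736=14.00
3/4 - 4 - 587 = -2361/4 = -590.25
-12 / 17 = -0.71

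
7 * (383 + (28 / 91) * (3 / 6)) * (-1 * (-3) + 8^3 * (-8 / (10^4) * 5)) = 4149173 / 1625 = 2553.34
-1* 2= -2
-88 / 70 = -44 / 35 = -1.26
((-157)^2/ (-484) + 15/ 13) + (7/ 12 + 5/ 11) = -229985/ 4719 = -48.74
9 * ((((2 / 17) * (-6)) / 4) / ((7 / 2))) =-54 / 119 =-0.45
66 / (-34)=-33 / 17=-1.94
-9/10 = -0.90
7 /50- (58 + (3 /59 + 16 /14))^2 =-29881596467 /8528450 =-3503.75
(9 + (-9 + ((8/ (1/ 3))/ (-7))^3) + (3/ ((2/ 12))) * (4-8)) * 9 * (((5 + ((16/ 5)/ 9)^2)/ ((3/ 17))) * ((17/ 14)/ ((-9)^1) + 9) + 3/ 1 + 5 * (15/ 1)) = -15703314436/ 46305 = -339127.84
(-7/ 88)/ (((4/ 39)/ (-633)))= 172809/ 352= 490.93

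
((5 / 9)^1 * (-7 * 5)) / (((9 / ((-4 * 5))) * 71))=3500 / 5751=0.61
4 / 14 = 2 / 7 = 0.29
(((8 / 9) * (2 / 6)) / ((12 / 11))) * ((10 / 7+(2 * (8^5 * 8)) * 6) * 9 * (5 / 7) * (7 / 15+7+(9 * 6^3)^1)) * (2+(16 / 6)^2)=1162808867268928 / 11907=97657585224.57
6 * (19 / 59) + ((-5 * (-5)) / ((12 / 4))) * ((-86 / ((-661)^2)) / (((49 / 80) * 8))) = 7320653618 / 3789415833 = 1.93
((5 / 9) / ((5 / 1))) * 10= 10 / 9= 1.11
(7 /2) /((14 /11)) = 11 /4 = 2.75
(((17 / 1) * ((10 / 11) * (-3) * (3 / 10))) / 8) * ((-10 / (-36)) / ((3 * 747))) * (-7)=595 / 394416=0.00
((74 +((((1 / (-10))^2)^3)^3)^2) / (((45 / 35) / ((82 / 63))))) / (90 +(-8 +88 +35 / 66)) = 11124666666666666666666666666666666666817 / 25323750000000000000000000000000000000000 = 0.44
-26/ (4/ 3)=-39/ 2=-19.50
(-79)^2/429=6241/429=14.55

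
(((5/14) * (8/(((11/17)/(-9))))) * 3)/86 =-4590/3311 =-1.39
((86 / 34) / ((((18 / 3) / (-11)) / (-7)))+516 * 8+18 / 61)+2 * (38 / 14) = 181453997 / 43554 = 4166.18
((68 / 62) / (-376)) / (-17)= 1 / 5828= 0.00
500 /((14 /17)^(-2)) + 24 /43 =339.66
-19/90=-0.21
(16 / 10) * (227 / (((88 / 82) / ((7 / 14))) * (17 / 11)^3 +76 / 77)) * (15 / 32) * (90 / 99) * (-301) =-3235625085 / 618808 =-5228.80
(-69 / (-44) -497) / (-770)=21799 / 33880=0.64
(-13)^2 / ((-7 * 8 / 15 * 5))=-507 / 56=-9.05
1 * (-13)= -13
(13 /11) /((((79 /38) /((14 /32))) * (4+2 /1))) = 1729 /41712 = 0.04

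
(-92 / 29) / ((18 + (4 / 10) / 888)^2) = -453412800 / 46309564109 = -0.01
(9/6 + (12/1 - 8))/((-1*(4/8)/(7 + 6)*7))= -143/7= -20.43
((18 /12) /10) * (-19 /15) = -0.19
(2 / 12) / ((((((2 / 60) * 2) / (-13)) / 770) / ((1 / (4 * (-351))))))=1925 / 108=17.82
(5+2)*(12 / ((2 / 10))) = 420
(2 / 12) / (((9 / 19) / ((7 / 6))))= 133 / 324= 0.41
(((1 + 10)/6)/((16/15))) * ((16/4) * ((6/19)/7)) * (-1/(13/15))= -0.36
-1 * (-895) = 895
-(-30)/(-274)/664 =-15/90968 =-0.00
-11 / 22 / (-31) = 1 / 62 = 0.02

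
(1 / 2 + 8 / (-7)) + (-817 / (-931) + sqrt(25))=513 / 98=5.23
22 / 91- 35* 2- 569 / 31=-248567 / 2821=-88.11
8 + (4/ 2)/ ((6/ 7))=31/ 3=10.33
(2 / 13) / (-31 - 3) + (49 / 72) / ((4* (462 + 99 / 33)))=-123091 / 29596320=-0.00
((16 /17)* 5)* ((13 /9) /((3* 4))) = 0.57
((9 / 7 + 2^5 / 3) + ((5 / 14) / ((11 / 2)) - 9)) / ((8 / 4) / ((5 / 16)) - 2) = 3485 / 5082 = 0.69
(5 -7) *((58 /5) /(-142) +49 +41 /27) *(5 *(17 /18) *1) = -8218429 /17253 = -476.35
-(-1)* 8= 8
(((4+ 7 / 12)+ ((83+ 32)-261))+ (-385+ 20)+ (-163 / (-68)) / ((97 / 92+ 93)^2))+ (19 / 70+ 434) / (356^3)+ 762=3082368971255121102901 / 12060119676211582080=255.58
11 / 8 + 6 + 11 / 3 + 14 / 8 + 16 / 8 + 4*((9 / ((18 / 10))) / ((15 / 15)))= 835 / 24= 34.79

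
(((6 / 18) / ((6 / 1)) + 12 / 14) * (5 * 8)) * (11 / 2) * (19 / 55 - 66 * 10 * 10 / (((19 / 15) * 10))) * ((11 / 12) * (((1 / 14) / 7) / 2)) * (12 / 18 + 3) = -7571694185 / 4223016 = -1792.96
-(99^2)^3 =-941480149401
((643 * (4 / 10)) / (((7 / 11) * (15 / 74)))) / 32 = 261701 / 4200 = 62.31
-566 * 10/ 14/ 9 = -2830/ 63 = -44.92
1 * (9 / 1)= 9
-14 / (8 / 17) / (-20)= 119 / 80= 1.49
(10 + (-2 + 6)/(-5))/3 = 46/15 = 3.07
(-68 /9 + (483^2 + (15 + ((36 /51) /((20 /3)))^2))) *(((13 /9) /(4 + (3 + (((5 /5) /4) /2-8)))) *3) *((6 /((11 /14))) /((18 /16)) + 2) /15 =-91506055438928 /135186975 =-676885.15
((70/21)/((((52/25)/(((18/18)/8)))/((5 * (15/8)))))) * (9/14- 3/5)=1875/23296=0.08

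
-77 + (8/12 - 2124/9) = -937/3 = -312.33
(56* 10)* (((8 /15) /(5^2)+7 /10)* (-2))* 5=-60592 /15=-4039.47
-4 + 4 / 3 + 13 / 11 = -49 / 33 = -1.48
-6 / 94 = -3 / 47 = -0.06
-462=-462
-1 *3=-3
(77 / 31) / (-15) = -77 / 465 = -0.17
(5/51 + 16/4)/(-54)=-209/2754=-0.08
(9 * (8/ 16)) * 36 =162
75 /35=15 /7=2.14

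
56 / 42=1.33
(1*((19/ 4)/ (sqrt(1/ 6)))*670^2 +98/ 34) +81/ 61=4366/ 1037 +2132275*sqrt(6)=5222989.95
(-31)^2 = 961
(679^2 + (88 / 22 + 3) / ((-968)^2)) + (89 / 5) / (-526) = 568088482120597 / 1232186560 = 461040.97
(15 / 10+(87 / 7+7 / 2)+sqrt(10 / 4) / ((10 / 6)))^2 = 366* sqrt(10) / 35+149281 / 490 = 337.72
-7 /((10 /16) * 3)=-56 /15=-3.73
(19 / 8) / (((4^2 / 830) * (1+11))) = 7885 / 768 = 10.27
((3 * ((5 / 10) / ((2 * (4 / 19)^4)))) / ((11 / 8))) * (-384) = -1172889 / 11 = -106626.27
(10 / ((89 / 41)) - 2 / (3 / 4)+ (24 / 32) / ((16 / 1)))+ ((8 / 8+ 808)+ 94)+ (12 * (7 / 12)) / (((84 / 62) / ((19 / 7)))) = 36642797 / 39872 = 919.01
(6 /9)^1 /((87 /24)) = 16 /87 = 0.18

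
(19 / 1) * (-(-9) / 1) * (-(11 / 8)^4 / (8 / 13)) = -32546943 / 32768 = -993.25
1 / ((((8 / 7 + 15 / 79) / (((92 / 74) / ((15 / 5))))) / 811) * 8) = 10315109 / 327228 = 31.52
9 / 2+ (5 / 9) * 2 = 101 / 18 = 5.61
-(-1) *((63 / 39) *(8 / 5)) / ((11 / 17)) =2856 / 715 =3.99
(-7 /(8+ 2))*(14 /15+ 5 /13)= -0.92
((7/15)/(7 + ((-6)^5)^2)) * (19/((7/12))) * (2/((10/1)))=76/1511654575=0.00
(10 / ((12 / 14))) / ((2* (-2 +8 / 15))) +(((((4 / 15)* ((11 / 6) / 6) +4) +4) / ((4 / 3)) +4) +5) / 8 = -33179 / 15840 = -2.09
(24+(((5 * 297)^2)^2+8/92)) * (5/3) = 8105028834415.14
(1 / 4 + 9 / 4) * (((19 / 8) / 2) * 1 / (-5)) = -19 / 32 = -0.59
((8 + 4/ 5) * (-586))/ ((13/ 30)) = -154704/ 13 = -11900.31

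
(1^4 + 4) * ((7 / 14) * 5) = 25 / 2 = 12.50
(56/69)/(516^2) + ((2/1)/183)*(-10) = -15309293/140083938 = -0.11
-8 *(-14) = 112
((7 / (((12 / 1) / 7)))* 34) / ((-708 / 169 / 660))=-7742735 / 354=-21872.13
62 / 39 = 1.59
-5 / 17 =-0.29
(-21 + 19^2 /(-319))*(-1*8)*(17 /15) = 192032 /957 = 200.66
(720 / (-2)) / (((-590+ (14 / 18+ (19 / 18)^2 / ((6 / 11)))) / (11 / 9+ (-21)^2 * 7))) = 2161261440 / 1141477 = 1893.39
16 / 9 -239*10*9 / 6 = -32249 / 9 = -3583.22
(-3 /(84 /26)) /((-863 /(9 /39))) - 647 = -7817051 /12082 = -647.00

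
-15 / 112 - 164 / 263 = -22313 / 29456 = -0.76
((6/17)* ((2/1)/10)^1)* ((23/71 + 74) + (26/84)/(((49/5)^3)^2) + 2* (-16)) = 349381774412017/116945035561249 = 2.99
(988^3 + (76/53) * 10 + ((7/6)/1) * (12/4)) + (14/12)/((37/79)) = 5673743409781/5883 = 964430292.33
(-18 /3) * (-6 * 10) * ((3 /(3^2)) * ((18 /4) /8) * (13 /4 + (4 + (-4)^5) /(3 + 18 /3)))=-7430.62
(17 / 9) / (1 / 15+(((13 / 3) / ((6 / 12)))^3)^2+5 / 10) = 13770 / 3089161891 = 0.00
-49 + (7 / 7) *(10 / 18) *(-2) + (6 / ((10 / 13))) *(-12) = -6467 / 45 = -143.71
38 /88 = 19 /44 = 0.43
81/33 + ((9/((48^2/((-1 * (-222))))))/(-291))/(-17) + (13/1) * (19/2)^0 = 35882647/2321792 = 15.45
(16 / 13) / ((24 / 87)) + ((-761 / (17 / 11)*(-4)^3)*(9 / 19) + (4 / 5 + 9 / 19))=313530651 / 20995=14933.59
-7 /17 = -0.41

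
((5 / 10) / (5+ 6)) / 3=1 / 66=0.02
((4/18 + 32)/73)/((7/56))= 2320/657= 3.53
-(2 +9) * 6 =-66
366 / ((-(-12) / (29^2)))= 51301 / 2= 25650.50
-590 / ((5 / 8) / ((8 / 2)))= -3776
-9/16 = -0.56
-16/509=-0.03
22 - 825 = -803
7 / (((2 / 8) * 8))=3.50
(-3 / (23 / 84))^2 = 63504 / 529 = 120.05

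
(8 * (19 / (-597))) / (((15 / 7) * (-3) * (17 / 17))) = 1064 / 26865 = 0.04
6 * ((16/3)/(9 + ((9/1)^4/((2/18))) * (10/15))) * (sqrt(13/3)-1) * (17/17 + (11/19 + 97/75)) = -130976/56109375 + 130976 * sqrt(39)/168328125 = 0.00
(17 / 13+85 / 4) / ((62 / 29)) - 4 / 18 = 10.33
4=4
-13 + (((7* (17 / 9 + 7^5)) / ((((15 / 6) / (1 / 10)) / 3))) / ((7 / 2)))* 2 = 120829 / 15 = 8055.27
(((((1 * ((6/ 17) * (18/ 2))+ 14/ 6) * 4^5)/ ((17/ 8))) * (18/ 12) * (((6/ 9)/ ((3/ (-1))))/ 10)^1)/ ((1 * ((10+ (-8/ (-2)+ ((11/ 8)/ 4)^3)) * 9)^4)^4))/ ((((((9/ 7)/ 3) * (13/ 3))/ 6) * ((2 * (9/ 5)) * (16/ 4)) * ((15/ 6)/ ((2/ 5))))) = -14235189970612559774885257969505569671711378739832186841600816733972820375109632/ 18941052246096003827780973585342525427088113271974972829726030559122687293542351445054127923365687705432955887975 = -0.00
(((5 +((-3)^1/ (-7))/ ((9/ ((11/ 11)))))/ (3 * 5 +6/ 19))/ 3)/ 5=2014/ 91665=0.02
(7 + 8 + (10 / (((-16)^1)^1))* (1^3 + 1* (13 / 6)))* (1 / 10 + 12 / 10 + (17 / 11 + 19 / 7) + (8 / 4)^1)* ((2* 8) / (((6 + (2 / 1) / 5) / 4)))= 3638125 / 3696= 984.34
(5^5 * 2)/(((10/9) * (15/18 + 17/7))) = 236250/137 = 1724.45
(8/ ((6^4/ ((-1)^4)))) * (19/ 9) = 19/ 1458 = 0.01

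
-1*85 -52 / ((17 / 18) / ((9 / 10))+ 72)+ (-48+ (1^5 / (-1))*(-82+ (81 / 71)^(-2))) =-2037355816 / 38821437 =-52.48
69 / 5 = 13.80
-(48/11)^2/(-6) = 384/121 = 3.17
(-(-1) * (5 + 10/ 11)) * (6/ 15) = 26/ 11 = 2.36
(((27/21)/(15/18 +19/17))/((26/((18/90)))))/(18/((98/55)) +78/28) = 2142/5445635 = 0.00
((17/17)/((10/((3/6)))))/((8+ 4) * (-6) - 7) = -1/1580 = -0.00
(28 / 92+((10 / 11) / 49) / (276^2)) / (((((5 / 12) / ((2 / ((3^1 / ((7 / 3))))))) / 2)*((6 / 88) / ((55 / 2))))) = 274916092 / 299943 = 916.56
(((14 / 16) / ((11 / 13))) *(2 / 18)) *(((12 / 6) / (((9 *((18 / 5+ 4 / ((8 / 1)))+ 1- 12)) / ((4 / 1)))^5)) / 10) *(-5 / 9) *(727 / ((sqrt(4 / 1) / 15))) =2117024000000 / 27429282676748997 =0.00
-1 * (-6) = 6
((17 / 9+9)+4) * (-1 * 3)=-134 / 3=-44.67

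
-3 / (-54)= 1 / 18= 0.06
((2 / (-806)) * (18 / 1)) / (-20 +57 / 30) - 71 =-5178773 / 72943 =-71.00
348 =348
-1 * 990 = -990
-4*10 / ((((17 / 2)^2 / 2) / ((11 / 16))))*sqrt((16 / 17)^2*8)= -2.03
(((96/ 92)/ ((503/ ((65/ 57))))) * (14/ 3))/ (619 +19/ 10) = 10400/ 584917071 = 0.00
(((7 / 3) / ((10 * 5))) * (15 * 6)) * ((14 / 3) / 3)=98 / 15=6.53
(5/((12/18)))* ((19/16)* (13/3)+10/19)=25865/608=42.54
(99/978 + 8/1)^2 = 6974881/106276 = 65.63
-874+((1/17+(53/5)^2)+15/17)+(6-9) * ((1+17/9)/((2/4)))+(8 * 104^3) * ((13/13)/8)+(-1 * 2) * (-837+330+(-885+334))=1435907509/1275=1126201.97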